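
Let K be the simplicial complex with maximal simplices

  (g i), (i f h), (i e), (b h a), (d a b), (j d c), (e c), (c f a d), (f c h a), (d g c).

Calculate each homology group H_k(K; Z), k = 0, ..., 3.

H_0 = Z,  H_1 = Z^2,  H_2 = 0,  H_3 = 0.

Fix the vertex order a < b < c < d < e < f < g < h < i < j and write every simplex with vertices in increasing order. Then dim K = 3 and the simplices of K are:

  0-simplices (10): a, b, c, d, e, f, g, h, i, j
  1-simplices (21): ab, ac, ad, af, ah, bd, bh, cd, ce, cf, cg, ch, cj, df, dg, dj, ei, fh, fi, gi, hi
  2-simplices (12): abd, abh, acd, acf, ach, adf, afh, cdf, cdg, cdj, cfh, fhi
  3-simplices (2): acdf, acfh

giving chain groups C_0 ≅ Z^10, C_1 ≅ Z^21, C_2 ≅ Z^12, C_3 ≅ Z^2.

∂_1: C_1 → C_0 is given by ∂[p,q] = [q] − [p]. For instance
  ∂ah = h − a.
The resulting 10×21 matrix has rank 9, and its Smith normal form has invariant factors (1,1,1,1,1,1,1,1,1).

The boundary map ∂_2: C_2 → C_1 acts by ∂[p,q,r] = [q,r] − [p,r] + [p,q]. For instance
  ∂acf = cf − af + ac,
  ∂abh = bh − ah + ab.
As a 21×12 matrix over Z this has rank 10, with invariant factors (1,1,1,1,1,1,1,1,1,1).

The boundary map ∂_3: C_3 → C_2 sends each 3-simplex σ to the alternating sum Σ_i (−1)^i (σ with its i-th vertex removed). For instance
  ∂acdf = cdf − adf + acf − acd,
  ∂acfh = cfh − afh + ach − acf.
The 12×2 boundary matrix has rank 2 and Smith normal form diag(1,1).

Now H_k = ker ∂_k / im ∂_{k+1}, so:

  H_0: rank C_0 − rank ∂_1 = 10 − 9 = 1, and the invariant factors of ∂_1 are all 1, so H_0 ≅ Z.
  H_1: rank ker ∂_1 − rank ∂_2 = (21 − 9) − 10 = 2, and the invariant factors of ∂_2 are all 1, so H_1 ≅ Z^2.
  H_2: rank ker ∂_2 − rank ∂_3 = (12 − 10) − 2 = 0, and the invariant factors of ∂_3 are all 1, so H_2 ≅ 0.
  H_3: rank ker ∂_3 − rank ∂_4 = (2 − 2) − 0 = 0, and there is no ∂_4, so H_3 ≅ 0.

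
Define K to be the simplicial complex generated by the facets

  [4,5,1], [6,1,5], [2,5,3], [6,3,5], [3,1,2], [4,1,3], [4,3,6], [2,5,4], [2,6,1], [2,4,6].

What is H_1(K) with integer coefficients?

H_1 ≅ Z/2.

Fix the vertex order 1 < 2 < 3 < 4 < 5 < 6 and write every simplex with vertices in increasing order. Then dim K = 2 and the simplices of K are:

  0-simplices (6): [1], [2], [3], [4], [5], [6]
  1-simplices (15): [1,2], [1,3], [1,4], [1,5], [1,6], [2,3], [2,4], [2,5], [2,6], [3,4], [3,5], [3,6], [4,5], [4,6], [5,6]
  2-simplices (10): [1,2,3], [1,2,6], [1,3,4], [1,4,5], [1,5,6], [2,3,5], [2,4,5], [2,4,6], [3,4,6], [3,5,6]

Hence C_0 ≅ Z^6, C_1 ≅ Z^15, C_2 ≅ Z^10.

Boundary ∂_1: C_1 → C_0 sends each edge [p,q] (with p < q) to q − p.
As a 6×15 matrix over Z this has rank 5, with invariant factors (1,1,1,1,1).

∂_2: C_2 → C_1 acts by ∂[p,q,r] = [q,r] − [p,r] + [p,q]. For instance
  ∂[1,2,3] = [2,3] − [1,3] + [1,2],
  ∂[2,4,6] = [4,6] − [2,6] + [2,4].
The resulting 15×10 matrix has rank 10, and its Smith normal form has invariant factors (1,1,1,1,1,1,1,1,1,2).

From H_k ≅ ker(∂_k) / im(∂_{k+1}) we obtain:

  H_1: rank ker ∂_1 − rank ∂_2 = (15 − 5) − 10 = 0, and ∂_2 has invariant factor 2 > 1, so H_1 = Z/2.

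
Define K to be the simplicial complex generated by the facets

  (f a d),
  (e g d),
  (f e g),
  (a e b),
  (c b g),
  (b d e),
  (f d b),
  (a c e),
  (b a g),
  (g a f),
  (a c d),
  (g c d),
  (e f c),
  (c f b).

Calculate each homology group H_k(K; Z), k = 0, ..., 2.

H_0 = Z,  H_1 = Z^2,  H_2 = Z.

K has 7 vertices, 21 edges, 14 triangles.
rank ∂_0 = 0, rank ∂_1 = 6 ⇒ b_0 = 7 − 0 − 6 = 1; all invariant factors of ∂_1 are 1 so no torsion. So H_0 = Z.
rank ∂_1 = 6, rank ∂_2 = 13 ⇒ b_1 = 21 − 6 − 13 = 2; all invariant factors of ∂_2 are 1 so no torsion. So H_1 = Z^2.
rank ∂_2 = 13, rank ∂_3 = 0 ⇒ b_2 = 14 − 13 − 0 = 1. So H_2 = Z.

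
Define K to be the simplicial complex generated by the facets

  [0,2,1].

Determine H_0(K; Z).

H_0 = Z.

Fix the vertex order 0 < 1 < 2 and write every simplex with vertices in increasing order. Then dim K = 2 and the simplices of K are:

  0-simplices (3): [0], [1], [2]
  1-simplices (3): [0,1], [0,2], [1,2]
  2-simplices (1): [0,1,2]

giving chain groups C_0 ≅ Z^3, C_1 ≅ Z^3, C_2 ≅ Z^1.

The boundary map ∂_1: C_1 → C_0 sends each edge [p,q] (with p < q) to q − p. For instance
  ∂[0,1] = [1] − [0].
The 3×3 boundary matrix has rank 2 and Smith normal form diag(1,1).

Boundary ∂_2: C_2 → C_1 sends each 2-simplex [p,q,r] to [q,r] − [p,r] + [p,q]. For instance
  ∂[0,1,2] = [1,2] − [0,2] + [0,1].
The 3×1 boundary matrix has rank 1 and Smith normal form diag(1).

Computing H_k = (kernel of ∂_k) / (image of ∂_{k+1}):

  H_0: rank C_0 − rank ∂_1 = 3 − 2 = 1, and the invariant factors of ∂_1 are all 1, so H_0 = Z.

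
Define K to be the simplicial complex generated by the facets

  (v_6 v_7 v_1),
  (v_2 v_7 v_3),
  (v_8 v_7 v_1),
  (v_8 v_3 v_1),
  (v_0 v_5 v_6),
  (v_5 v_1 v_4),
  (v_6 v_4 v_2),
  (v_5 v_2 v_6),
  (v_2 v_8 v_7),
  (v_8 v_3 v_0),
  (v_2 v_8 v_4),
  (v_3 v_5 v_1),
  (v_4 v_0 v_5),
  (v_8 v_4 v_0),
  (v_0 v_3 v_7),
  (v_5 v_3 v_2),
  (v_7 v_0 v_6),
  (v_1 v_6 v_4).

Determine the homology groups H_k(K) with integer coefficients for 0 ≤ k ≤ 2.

Take the total order v_0 < v_1 < v_2 < v_3 < v_4 < v_5 < v_6 < v_7 < v_8 on the vertex set. Then K (dimension 2) consists of the simplices:

  0-simplices (9): [v_0], [v_1], [v_2], [v_3], [v_4], [v_5], [v_6], [v_7], [v_8]
  1-simplices (27): (27 of them)
  2-simplices (18): (18 of them)

giving chain groups C_0 ≅ Z^9, C_1 ≅ Z^27, C_2 ≅ Z^18.

The boundary map ∂_1: C_1 → C_0 is given by ∂[p,q] = [q] − [p]. For instance
  ∂[v_4,v_8] = [v_8] − [v_4].
This gives a 9×27 integer matrix of rank 8; reducing to Smith normal form yields diagonal entries (1,1,1,1,1,1,1,1).

The boundary map ∂_2: C_2 → C_1 acts by ∂[p,q,r] = [q,r] − [p,r] + [p,q]. For instance
  ∂[v_2,v_7,v_8] = [v_7,v_8] − [v_2,v_8] + [v_2,v_7],
  ∂[v_0,v_3,v_7] = [v_3,v_7] − [v_0,v_7] + [v_0,v_3].
As a 27×18 matrix over Z this has rank 18, with invariant factors (1,1,1,1,1,1,1,1,1,1,1,1,1,1,1,1,1,2).

Reading off H_k = ker ∂_k / im ∂_{k+1}:

  H_0: rank C_0 − rank ∂_1 = 9 − 8 = 1, and the invariant factors of ∂_1 are all 1, so H_0 = Z.
  H_1: rank ker ∂_1 − rank ∂_2 = (27 − 8) − 18 = 1, and ∂_2 has invariant factor 2 > 1, so H_1 = Z ⊕ Z/2.
  H_2: rank ker ∂_2 − rank ∂_3 = (18 − 18) − 0 = 0, and there is no ∂_3, so H_2 = 0.

As a check, the Euler characteristic is 9 − 27 + 18 = 0, which agrees with 1 − 1 + 0 = 0.

H_0 ≅ Z,  H_1 ≅ Z ⊕ Z/2,  H_2 = 0.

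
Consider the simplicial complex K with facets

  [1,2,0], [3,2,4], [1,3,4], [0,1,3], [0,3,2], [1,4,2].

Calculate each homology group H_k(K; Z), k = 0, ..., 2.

H_0 ≅ Z,  H_1 = 0,  H_2 ≅ Z.

We work with the vertex ordering 0 < 1 < 2 < 3 < 4. The simplices of K, each written with vertices in increasing order, are:

  0-simplices (5): [0], [1], [2], [3], [4]
  1-simplices (9): [0,1], [0,2], [0,3], [1,2], [1,3], [1,4], [2,3], [2,4], [3,4]
  2-simplices (6): [0,1,2], [0,1,3], [0,2,3], [1,2,4], [1,3,4], [2,3,4]

Hence C_0 ≅ Z^5, C_1 ≅ Z^9, C_2 ≅ Z^6.

Boundary ∂_1: C_1 → C_0 is given by ∂[p,q] = [q] − [p].
The resulting 5×9 matrix has rank 4, and its Smith normal form has invariant factors (1,1,1,1).

Boundary ∂_2: C_2 → C_1 maps a triangle to the signed sum of its edges. For instance
  ∂[1,3,4] = [3,4] − [1,4] + [1,3],
  ∂[0,2,3] = [2,3] − [0,3] + [0,2].
As a 9×6 matrix over Z this has rank 5, with invariant factors (1,1,1,1,1).

From H_k ≅ ker(∂_k) / im(∂_{k+1}) we obtain:

  H_0: rank C_0 − rank ∂_1 = 5 − 4 = 1, and the invariant factors of ∂_1 are all 1, so H_0 = Z.
  H_1: rank ker ∂_1 − rank ∂_2 = (9 − 4) − 5 = 0, and the invariant factors of ∂_2 are all 1, so H_1 = 0.
  H_2: rank ker ∂_2 − rank ∂_3 = (6 − 5) − 0 = 1, and there is no ∂_3, so H_2 = Z.

As a check, the Euler characteristic is 5 − 9 + 6 = 2, which agrees with 1 − 0 + 1 = 2.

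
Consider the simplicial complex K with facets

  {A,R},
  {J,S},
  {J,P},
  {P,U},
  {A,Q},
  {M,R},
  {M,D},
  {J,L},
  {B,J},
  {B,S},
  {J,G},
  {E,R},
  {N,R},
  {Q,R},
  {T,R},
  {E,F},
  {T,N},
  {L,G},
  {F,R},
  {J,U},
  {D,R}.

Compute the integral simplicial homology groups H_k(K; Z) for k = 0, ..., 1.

H_0 ≅ Z^2,  H_1 ≅ Z^7.

K has 16 vertices, 21 edges.
rank ∂_0 = 0, rank ∂_1 = 14 ⇒ b_0 = 16 − 0 − 14 = 2; all invariant factors of ∂_1 are 1 so no torsion. So H_0 ≅ Z^2.
rank ∂_1 = 14, rank ∂_2 = 0 ⇒ b_1 = 21 − 14 − 0 = 7. So H_1 ≅ Z^7.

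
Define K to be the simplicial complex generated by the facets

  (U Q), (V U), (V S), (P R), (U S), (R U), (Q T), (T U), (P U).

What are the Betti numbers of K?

b_0 = 1, b_1 = 3.

Take the total order P < Q < R < S < T < U < V on the vertex set. Then K (dimension 1) consists of the simplices:

  0-simplices (7): P, Q, R, S, T, U, V
  1-simplices (9): PR, PU, QT, QU, RU, SU, SV, TU, UV

giving chain groups C_0 ≅ Z^7, C_1 ≅ Z^9.

The boundary map ∂_1: C_1 → C_0 maps an edge to its endpoints' difference, ∂[p,q] = q − p.
This gives a 7×9 integer matrix of rank 6; reducing to Smith normal form yields diagonal entries (1,1,1,1,1,1).

Computing H_k = (kernel of ∂_k) / (image of ∂_{k+1}):

  H_0: rank C_0 − rank ∂_1 = 7 − 6 = 1, and the invariant factors of ∂_1 are all 1, so H_0 = Z.
  H_1: rank ker ∂_1 − rank ∂_2 = (9 − 6) − 0 = 3, and there is no ∂_2, so H_1 = Z^3.

Hence the Betti numbers are b_0 = 1, b_1 = 3.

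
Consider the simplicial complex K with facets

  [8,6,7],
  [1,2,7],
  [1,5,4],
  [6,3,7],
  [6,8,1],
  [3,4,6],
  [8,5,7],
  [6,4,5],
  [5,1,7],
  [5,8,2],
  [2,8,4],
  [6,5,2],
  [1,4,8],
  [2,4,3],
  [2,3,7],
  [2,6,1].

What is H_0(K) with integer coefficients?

Order the vertices as 1 < 2 < 3 < 4 < 5 < 6 < 7 < 8. Listing each simplex with vertices in this order, K has dimension 2 with simplices:

  0-simplices (8): [1], [2], [3], [4], [5], [6], [7], [8]
  1-simplices (24): (24 of them)
  2-simplices (16): [1,2,6], [1,2,7], [1,4,5], [1,4,8], [1,5,7], [1,6,8], [2,3,4], [2,3,7], [2,4,8], [2,5,6], [2,5,8], [3,4,6], [3,6,7], [4,5,6], [5,7,8], [6,7,8]

so the chain groups are C_0 ≅ Z^8, C_1 ≅ Z^24, C_2 ≅ Z^16.

The boundary map ∂_1: C_1 → C_0 maps an edge to its endpoints' difference, ∂[p,q] = q − p.
This gives a 8×24 integer matrix of rank 7; reducing to Smith normal form yields diagonal entries (1,1,1,1,1,1,1).

Boundary ∂_2: C_2 → C_1 acts by ∂[p,q,r] = [q,r] − [p,r] + [p,q]. For instance
  ∂[3,4,6] = [4,6] − [3,6] + [3,4],
  ∂[1,4,8] = [4,8] − [1,8] + [1,4].
As a 24×16 matrix over Z this has rank 15, with invariant factors (1,1,1,1,1,1,1,1,1,1,1,1,1,1,1).

Reading off H_k = ker ∂_k / im ∂_{k+1}:

  H_0: rank C_0 − rank ∂_1 = 8 − 7 = 1, and the invariant factors of ∂_1 are all 1, so H_0 ≅ Z.

(K is a triangulation of the torus T^2.)

H_0 = Z.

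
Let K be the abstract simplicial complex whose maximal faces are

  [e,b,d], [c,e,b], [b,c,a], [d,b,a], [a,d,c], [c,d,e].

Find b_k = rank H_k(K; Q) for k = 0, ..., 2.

Fix the vertex order a < b < c < d < e and write every simplex with vertices in increasing order. Then dim K = 2 and the simplices of K are:

  0-simplices (5): a, b, c, d, e
  1-simplices (9): ab, ac, ad, bc, bd, be, cd, ce, de
  2-simplices (6): abc, abd, acd, bce, bde, cde

giving chain groups C_0 ≅ Z^5, C_1 ≅ Z^9, C_2 ≅ Z^6.

The boundary map ∂_1: C_1 → C_0 sends each edge [p,q] (with p < q) to q − p. For instance
  ∂bc = c − b.
As a 5×9 matrix over Z this has rank 4, with invariant factors (1,1,1,1).

The boundary map ∂_2: C_2 → C_1 sends each 2-simplex [p,q,r] to [q,r] − [p,r] + [p,q]. For instance
  ∂abc = bc − ac + ab,
  ∂bce = ce − be + bc.
The resulting 9×6 matrix has rank 5, and its Smith normal form has invariant factors (1,1,1,1,1).

From H_k ≅ ker(∂_k) / im(∂_{k+1}) we obtain:

  H_0: rank C_0 − rank ∂_1 = 5 − 4 = 1, and the invariant factors of ∂_1 are all 1, so H_0 ≅ Z.
  H_1: rank ker ∂_1 − rank ∂_2 = (9 − 4) − 5 = 0, and the invariant factors of ∂_2 are all 1, so H_1 ≅ 0.
  H_2: rank ker ∂_2 − rank ∂_3 = (6 − 5) − 0 = 1, and there is no ∂_3, so H_2 ≅ Z.

(K is a triangulation of the 2-sphere S^2.)

Hence the Betti numbers are b_0 = 1, b_1 = 0, b_2 = 1.

b_0 = 1, b_1 = 0, b_2 = 1.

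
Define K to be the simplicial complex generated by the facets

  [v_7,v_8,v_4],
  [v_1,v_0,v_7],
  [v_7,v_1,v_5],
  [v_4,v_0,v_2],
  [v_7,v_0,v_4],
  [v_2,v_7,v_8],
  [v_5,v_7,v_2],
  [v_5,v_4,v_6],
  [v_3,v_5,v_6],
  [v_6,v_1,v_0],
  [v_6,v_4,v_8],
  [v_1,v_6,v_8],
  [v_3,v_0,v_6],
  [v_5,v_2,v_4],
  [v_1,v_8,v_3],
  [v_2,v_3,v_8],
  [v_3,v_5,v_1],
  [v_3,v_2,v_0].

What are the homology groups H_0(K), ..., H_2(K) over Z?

Fix the vertex order v_0 < v_1 < v_2 < v_3 < v_4 < v_5 < v_6 < v_7 < v_8 and write every simplex with vertices in increasing order. Then dim K = 2 and the simplices of K are:

  0-simplices (9): [v_0], [v_1], [v_2], [v_3], [v_4], [v_5], [v_6], [v_7], [v_8]
  1-simplices (27): (27 of them)
  2-simplices (18): (18 of them)

giving chain groups C_0 ≅ Z^9, C_1 ≅ Z^27, C_2 ≅ Z^18.

∂_1: C_1 → C_0 maps an edge to its endpoints' difference, ∂[p,q] = q − p. For instance
  ∂[v_3,v_5] = [v_5] − [v_3].
The 9×27 boundary matrix has rank 8 and Smith normal form diag(1,1,1,1,1,1,1,1).

∂_2: C_2 → C_1 acts by ∂[p,q,r] = [q,r] − [p,r] + [p,q]. For instance
  ∂[v_4,v_7,v_8] = [v_7,v_8] − [v_4,v_8] + [v_4,v_7],
  ∂[v_2,v_3,v_8] = [v_3,v_8] − [v_2,v_8] + [v_2,v_3].
This gives a 27×18 integer matrix of rank 18; reducing to Smith normal form yields diagonal entries (1,1,1,1,1,1,1,1,1,1,1,1,1,1,1,1,1,2).

Now H_k = ker ∂_k / im ∂_{k+1}, so:

  H_0: rank C_0 − rank ∂_1 = 9 − 8 = 1, and the invariant factors of ∂_1 are all 1, so H_0 = Z.
  H_1: rank ker ∂_1 − rank ∂_2 = (27 − 8) − 18 = 1, and ∂_2 has invariant factor 2 > 1, so H_1 = Z ⊕ Z/2Z.
  H_2: rank ker ∂_2 − rank ∂_3 = (18 − 18) − 0 = 0, and there is no ∂_3, so H_2 = 0.

H_0 = Z,  H_1 = Z ⊕ Z/2Z,  H_2 = 0.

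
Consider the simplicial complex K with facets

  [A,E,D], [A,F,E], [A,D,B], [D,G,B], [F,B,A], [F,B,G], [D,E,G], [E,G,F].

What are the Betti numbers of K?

b_0 = 1, b_1 = 0, b_2 = 1.

K has 6 vertices, 12 edges, 8 triangles.
rank ∂_0 = 0, rank ∂_1 = 5 ⇒ b_0 = 6 − 0 − 5 = 1; all invariant factors of ∂_1 are 1 so no torsion. So H_0 = Z.
rank ∂_1 = 5, rank ∂_2 = 7 ⇒ b_1 = 12 − 5 − 7 = 0; all invariant factors of ∂_2 are 1 so no torsion. So H_1 = 0.
rank ∂_2 = 7, rank ∂_3 = 0 ⇒ b_2 = 8 − 7 − 0 = 1. So H_2 = Z.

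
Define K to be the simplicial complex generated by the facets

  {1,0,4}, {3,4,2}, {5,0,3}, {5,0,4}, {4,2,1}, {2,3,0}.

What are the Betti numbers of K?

b_0 = 1, b_1 = 1, b_2 = 0.

We work with the vertex ordering 0 < 1 < 2 < 3 < 4 < 5. The simplices of K, each written with vertices in increasing order, are:

  0-simplices (6): [0], [1], [2], [3], [4], [5]
  1-simplices (12): [0,1], [0,2], [0,3], [0,4], [0,5], [1,2], [1,4], [2,3], [2,4], [3,4], [3,5], [4,5]
  2-simplices (6): [0,1,4], [0,2,3], [0,3,5], [0,4,5], [1,2,4], [2,3,4]

giving chain groups C_0 ≅ Z^6, C_1 ≅ Z^12, C_2 ≅ Z^6.

∂_1: C_1 → C_0 sends each edge [p,q] (with p < q) to q − p. For instance
  ∂[0,3] = [3] − [0].
The 6×12 boundary matrix has rank 5 and Smith normal form diag(1,1,1,1,1).

The boundary map ∂_2: C_2 → C_1 maps a triangle to the signed sum of its edges. For instance
  ∂[1,2,4] = [2,4] − [1,4] + [1,2],
  ∂[0,2,3] = [2,3] − [0,3] + [0,2].
As a 12×6 matrix over Z this has rank 6, with invariant factors (1,1,1,1,1,1).

Reading off H_k = ker ∂_k / im ∂_{k+1}:

  H_0: rank C_0 − rank ∂_1 = 6 − 5 = 1, and the invariant factors of ∂_1 are all 1, so H_0 ≅ Z.
  H_1: rank ker ∂_1 − rank ∂_2 = (12 − 5) − 6 = 1, and the invariant factors of ∂_2 are all 1, so H_1 ≅ Z.
  H_2: rank ker ∂_2 − rank ∂_3 = (6 − 6) − 0 = 0, and there is no ∂_3, so H_2 ≅ 0.

As a check, the Euler characteristic is 6 − 12 + 6 = 0, which agrees with 1 − 1 + 0 = 0.

Hence the Betti numbers are b_0 = 1, b_1 = 1, b_2 = 0.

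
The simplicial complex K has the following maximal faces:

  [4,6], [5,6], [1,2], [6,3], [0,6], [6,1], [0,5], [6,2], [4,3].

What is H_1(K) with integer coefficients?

H_1 ≅ Z^3.

Fix the vertex order 0 < 1 < 2 < 3 < 4 < 5 < 6 and write every simplex with vertices in increasing order. Then dim K = 1 and the simplices of K are:

  0-simplices (7): [0], [1], [2], [3], [4], [5], [6]
  1-simplices (9): [0,5], [0,6], [1,2], [1,6], [2,6], [3,4], [3,6], [4,6], [5,6]

giving chain groups C_0 ≅ Z^7, C_1 ≅ Z^9.

Boundary ∂_1: C_1 → C_0 maps an edge to its endpoints' difference, ∂[p,q] = q − p.
The 7×9 boundary matrix has rank 6 and Smith normal form diag(1,1,1,1,1,1).

From H_k ≅ ker(∂_k) / im(∂_{k+1}) we obtain:

  H_1: rank ker ∂_1 − rank ∂_2 = (9 − 6) − 0 = 3, and there is no ∂_2, so H_1 = Z^3.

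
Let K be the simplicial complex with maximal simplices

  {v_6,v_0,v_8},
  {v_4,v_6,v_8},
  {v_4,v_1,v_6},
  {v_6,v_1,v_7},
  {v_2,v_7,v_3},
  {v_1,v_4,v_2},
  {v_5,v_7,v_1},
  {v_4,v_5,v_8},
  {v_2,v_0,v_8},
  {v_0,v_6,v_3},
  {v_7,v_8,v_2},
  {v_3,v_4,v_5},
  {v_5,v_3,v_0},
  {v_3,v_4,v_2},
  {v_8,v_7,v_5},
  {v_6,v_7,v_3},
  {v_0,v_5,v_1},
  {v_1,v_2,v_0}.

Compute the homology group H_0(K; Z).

H_0 = Z.

Fix the vertex order v_0 < v_1 < v_2 < v_3 < v_4 < v_5 < v_6 < v_7 < v_8 and write every simplex with vertices in increasing order. Then dim K = 2 and the simplices of K are:

  0-simplices (9): [v_0], [v_1], [v_2], [v_3], [v_4], [v_5], [v_6], [v_7], [v_8]
  1-simplices (27): (27 of them)
  2-simplices (18): (18 of them)

so the chain groups are C_0 ≅ Z^9, C_1 ≅ Z^27, C_2 ≅ Z^18.

The boundary map ∂_1: C_1 → C_0 is given by ∂[p,q] = [q] − [p].
As a 9×27 matrix over Z this has rank 8, with invariant factors (1,1,1,1,1,1,1,1).

The boundary map ∂_2: C_2 → C_1 sends each 2-simplex [p,q,r] to [q,r] − [p,r] + [p,q]. For instance
  ∂[v_3,v_6,v_7] = [v_6,v_7] − [v_3,v_7] + [v_3,v_6],
  ∂[v_1,v_5,v_7] = [v_5,v_7] − [v_1,v_7] + [v_1,v_5].
This gives a 27×18 integer matrix of rank 17; reducing to Smith normal form yields diagonal entries (1,1,1,1,1,1,1,1,1,1,1,1,1,1,1,1,1).

Reading off H_k = ker ∂_k / im ∂_{k+1}:

  H_0: rank C_0 − rank ∂_1 = 9 − 8 = 1, and the invariant factors of ∂_1 are all 1, so H_0 = Z.

(K is a triangulation of the torus T^2.)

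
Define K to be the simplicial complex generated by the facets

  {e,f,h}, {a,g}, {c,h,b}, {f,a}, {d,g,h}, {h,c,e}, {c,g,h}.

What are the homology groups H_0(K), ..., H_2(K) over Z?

We work with the vertex ordering a < b < c < d < e < f < g < h. The simplices of K, each written with vertices in increasing order, are:

  0-simplices (8): a, b, c, d, e, f, g, h
  1-simplices (13): af, ag, bc, bh, ce, cg, ch, dg, dh, ef, eh, fh, gh
  2-simplices (5): bch, ceh, cgh, dgh, efh

Hence C_0 ≅ Z^8, C_1 ≅ Z^13, C_2 ≅ Z^5.

∂_1: C_1 → C_0 is given by ∂[p,q] = [q] − [p].
The resulting 8×13 matrix has rank 7, and its Smith normal form has invariant factors (1,1,1,1,1,1,1).

Boundary ∂_2: C_2 → C_1 maps a triangle to the signed sum of its edges. For instance
  ∂dgh = gh − dh + dg,
  ∂cgh = gh − ch + cg.
This gives a 13×5 integer matrix of rank 5; reducing to Smith normal form yields diagonal entries (1,1,1,1,1).

Computing H_k = (kernel of ∂_k) / (image of ∂_{k+1}):

  H_0: rank C_0 − rank ∂_1 = 8 − 7 = 1, and the invariant factors of ∂_1 are all 1, so H_0 = Z.
  H_1: rank ker ∂_1 − rank ∂_2 = (13 − 7) − 5 = 1, and the invariant factors of ∂_2 are all 1, so H_1 = Z.
  H_2: rank ker ∂_2 − rank ∂_3 = (5 − 5) − 0 = 0, and there is no ∂_3, so H_2 = 0.

As a check, the Euler characteristic is 8 − 13 + 5 = 0, which agrees with 1 − 1 + 0 = 0.

H_0 ≅ Z,  H_1 ≅ Z,  H_2 = 0.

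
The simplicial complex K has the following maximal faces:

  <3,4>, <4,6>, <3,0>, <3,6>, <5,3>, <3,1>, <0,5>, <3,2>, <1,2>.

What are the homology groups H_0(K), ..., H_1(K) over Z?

We work with the vertex ordering 0 < 1 < 2 < 3 < 4 < 5 < 6. The simplices of K, each written with vertices in increasing order, are:

  0-simplices (7): [0], [1], [2], [3], [4], [5], [6]
  1-simplices (9): [0,3], [0,5], [1,2], [1,3], [2,3], [3,4], [3,5], [3,6], [4,6]

Hence C_0 ≅ Z^7, C_1 ≅ Z^9.

∂_1: C_1 → C_0 sends each edge [p,q] (with p < q) to q − p. For instance
  ∂[3,4] = [4] − [3].
The resulting 7×9 matrix has rank 6, and its Smith normal form has invariant factors (1,1,1,1,1,1).

Now H_k = ker ∂_k / im ∂_{k+1}, so:

  H_0: rank C_0 − rank ∂_1 = 7 − 6 = 1, and the invariant factors of ∂_1 are all 1, so H_0 = Z.
  H_1: rank ker ∂_1 − rank ∂_2 = (9 − 6) − 0 = 3, and there is no ∂_2, so H_1 = Z^3.

(K is a triangulation of a wedge of 3 circles.)

H_0 ≅ Z,  H_1 ≅ Z^3.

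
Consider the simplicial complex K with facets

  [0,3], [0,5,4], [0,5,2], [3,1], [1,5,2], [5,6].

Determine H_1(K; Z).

Fix the vertex order 0 < 1 < 2 < 3 < 4 < 5 < 6 and write every simplex with vertices in increasing order. Then dim K = 2 and the simplices of K are:

  0-simplices (7): [0], [1], [2], [3], [4], [5], [6]
  1-simplices (10): [0,2], [0,3], [0,4], [0,5], [1,2], [1,3], [1,5], [2,5], [4,5], [5,6]
  2-simplices (3): [0,2,5], [0,4,5], [1,2,5]

so the chain groups are C_0 ≅ Z^7, C_1 ≅ Z^10, C_2 ≅ Z^3.

∂_1: C_1 → C_0 is given by ∂[p,q] = [q] − [p].
The resulting 7×10 matrix has rank 6, and its Smith normal form has invariant factors (1,1,1,1,1,1).

Boundary ∂_2: C_2 → C_1 sends each 2-simplex [p,q,r] to [q,r] − [p,r] + [p,q]. For instance
  ∂[1,2,5] = [2,5] − [1,5] + [1,2],
  ∂[0,4,5] = [4,5] − [0,5] + [0,4].
The 10×3 boundary matrix has rank 3 and Smith normal form diag(1,1,1).

From H_k ≅ ker(∂_k) / im(∂_{k+1}) we obtain:

  H_1: rank ker ∂_1 − rank ∂_2 = (10 − 6) − 3 = 1, and the invariant factors of ∂_2 are all 1, so H_1 ≅ Z.

H_1 = Z.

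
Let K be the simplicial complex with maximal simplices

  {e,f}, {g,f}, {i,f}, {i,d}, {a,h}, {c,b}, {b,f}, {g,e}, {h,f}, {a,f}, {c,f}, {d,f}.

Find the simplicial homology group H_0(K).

H_0 ≅ Z.

We work with the vertex ordering a < b < c < d < e < f < g < h < i. The simplices of K, each written with vertices in increasing order, are:

  0-simplices (9): a, b, c, d, e, f, g, h, i
  1-simplices (12): af, ah, bc, bf, cf, df, di, ef, eg, fg, fh, fi

Hence C_0 ≅ Z^9, C_1 ≅ Z^12.

∂_1: C_1 → C_0 sends each edge [p,q] (with p < q) to q − p. For instance
  ∂ah = h − a.
The 9×12 boundary matrix has rank 8 and Smith normal form diag(1,1,1,1,1,1,1,1).

From H_k ≅ ker(∂_k) / im(∂_{k+1}) we obtain:

  H_0: rank C_0 − rank ∂_1 = 9 − 8 = 1, and the invariant factors of ∂_1 are all 1, so H_0 ≅ Z.

(K is a triangulation of a wedge of 4 circles.)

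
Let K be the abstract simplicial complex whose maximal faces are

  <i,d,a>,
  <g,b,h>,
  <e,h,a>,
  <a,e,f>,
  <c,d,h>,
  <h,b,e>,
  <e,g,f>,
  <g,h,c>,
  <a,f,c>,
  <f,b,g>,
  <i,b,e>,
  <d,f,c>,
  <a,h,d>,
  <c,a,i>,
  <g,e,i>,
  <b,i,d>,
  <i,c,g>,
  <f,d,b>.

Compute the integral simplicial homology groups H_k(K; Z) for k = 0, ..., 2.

H_0 = Z,  H_1 = Z × Z/2,  H_2 = 0.

Take the total order a < b < c < d < e < f < g < h < i on the vertex set. Then K (dimension 2) consists of the simplices:

  0-simplices (9): a, b, c, d, e, f, g, h, i
  1-simplices (27): ac, ad, ae, af, ah, ai, bd, be, bf, bg, bh, bi, cd, cf, cg, ch, ci, df, dh, di, ef, eg, eh, ei, fg, gh, gi
  2-simplices (18): acf, aci, adh, adi, aef, aeh, bdf, bdi, beh, bei, bfg, bgh, cdf, cdh, cgh, cgi, efg, egi

Hence C_0 ≅ Z^9, C_1 ≅ Z^27, C_2 ≅ Z^18.

Boundary ∂_1: C_1 → C_0 is given by ∂[p,q] = [q] − [p]. For instance
  ∂ai = i − a.
This gives a 9×27 integer matrix of rank 8; reducing to Smith normal form yields diagonal entries (1,1,1,1,1,1,1,1).

Boundary ∂_2: C_2 → C_1 maps a triangle to the signed sum of its edges. For instance
  ∂beh = eh − bh + be,
  ∂aci = ci − ai + ac.
As a 27×18 matrix over Z this has rank 18, with invariant factors (1,1,1,1,1,1,1,1,1,1,1,1,1,1,1,1,1,2).

Now H_k = ker ∂_k / im ∂_{k+1}, so:

  H_0: rank C_0 − rank ∂_1 = 9 − 8 = 1, and the invariant factors of ∂_1 are all 1, so H_0 ≅ Z.
  H_1: rank ker ∂_1 − rank ∂_2 = (27 − 8) − 18 = 1, and ∂_2 has invariant factor 2 > 1, so H_1 ≅ Z × Z/2.
  H_2: rank ker ∂_2 − rank ∂_3 = (18 − 18) − 0 = 0, and there is no ∂_3, so H_2 ≅ 0.

As a check, the Euler characteristic is 9 − 27 + 18 = 0, which agrees with 1 − 1 + 0 = 0.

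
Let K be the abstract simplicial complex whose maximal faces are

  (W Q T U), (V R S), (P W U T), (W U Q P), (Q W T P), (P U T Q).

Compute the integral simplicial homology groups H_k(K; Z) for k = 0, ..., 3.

Take the total order P < Q < R < S < T < U < V < W on the vertex set. Then K (dimension 3) consists of the simplices:

  0-simplices (8): P, Q, R, S, T, U, V, W
  1-simplices (13): PQ, PT, PU, PW, QT, QU, QW, RS, RV, SV, TU, TW, UW
  2-simplices (11): PQT, PQU, PQW, PTU, PTW, PUW, QTU, QTW, QUW, RSV, TUW
  3-simplices (5): PQTU, PQTW, PQUW, PTUW, QTUW

giving chain groups C_0 ≅ Z^8, C_1 ≅ Z^13, C_2 ≅ Z^11, C_3 ≅ Z^5.

∂_1: C_1 → C_0 maps an edge to its endpoints' difference, ∂[p,q] = q − p.
The 8×13 boundary matrix has rank 6 and Smith normal form diag(1,1,1,1,1,1).

Boundary ∂_2: C_2 → C_1 acts by ∂[p,q,r] = [q,r] − [p,r] + [p,q]. For instance
  ∂QTU = TU − QU + QT,
  ∂PQW = QW − PW + PQ.
The resulting 13×11 matrix has rank 7, and its Smith normal form has invariant factors (1,1,1,1,1,1,1).

Boundary ∂_3: C_3 → C_2 sends each 3-simplex σ to the alternating sum Σ_i (−1)^i (σ with its i-th vertex removed). For instance
  ∂PQTU = QTU − PTU + PQU − PQT,
  ∂PQUW = QUW − PUW + PQW − PQU.
The 11×5 boundary matrix has rank 4 and Smith normal form diag(1,1,1,1).

Now H_k = ker ∂_k / im ∂_{k+1}, so:

  H_0: rank C_0 − rank ∂_1 = 8 − 6 = 2, and the invariant factors of ∂_1 are all 1, so H_0 ≅ Z^2.
  H_1: rank ker ∂_1 − rank ∂_2 = (13 − 6) − 7 = 0, and the invariant factors of ∂_2 are all 1, so H_1 ≅ 0.
  H_2: rank ker ∂_2 − rank ∂_3 = (11 − 7) − 4 = 0, and the invariant factors of ∂_3 are all 1, so H_2 ≅ 0.
  H_3: rank ker ∂_3 − rank ∂_4 = (5 − 4) − 0 = 1, and there is no ∂_4, so H_3 ≅ Z.

As a check, the Euler characteristic is 8 − 13 + 11 − 5 = 1, which agrees with 2 − 0 + 0 − 1 = 1.

H_0 = Z^2,  H_1 = 0,  H_2 = 0,  H_3 = Z.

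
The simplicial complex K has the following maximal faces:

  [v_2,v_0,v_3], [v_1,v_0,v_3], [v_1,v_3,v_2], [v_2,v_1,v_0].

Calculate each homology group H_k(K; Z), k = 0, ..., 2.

Take the total order v_0 < v_1 < v_2 < v_3 on the vertex set. Then K (dimension 2) consists of the simplices:

  0-simplices (4): [v_0], [v_1], [v_2], [v_3]
  1-simplices (6): [v_0,v_1], [v_0,v_2], [v_0,v_3], [v_1,v_2], [v_1,v_3], [v_2,v_3]
  2-simplices (4): [v_0,v_1,v_2], [v_0,v_1,v_3], [v_0,v_2,v_3], [v_1,v_2,v_3]

Hence C_0 ≅ Z^4, C_1 ≅ Z^6, C_2 ≅ Z^4.

The boundary map ∂_1: C_1 → C_0 is given by ∂[p,q] = [q] − [p]. For instance
  ∂[v_0,v_2] = [v_2] − [v_0].
As a 4×6 matrix over Z this has rank 3, with invariant factors (1,1,1).

The boundary map ∂_2: C_2 → C_1 sends each 2-simplex [p,q,r] to [q,r] − [p,r] + [p,q]. For instance
  ∂[v_0,v_1,v_2] = [v_1,v_2] − [v_0,v_2] + [v_0,v_1],
  ∂[v_1,v_2,v_3] = [v_2,v_3] − [v_1,v_3] + [v_1,v_2].
The 6×4 boundary matrix has rank 3 and Smith normal form diag(1,1,1).

Now H_k = ker ∂_k / im ∂_{k+1}, so:

  H_0: rank C_0 − rank ∂_1 = 4 − 3 = 1, and the invariant factors of ∂_1 are all 1, so H_0 ≅ Z.
  H_1: rank ker ∂_1 − rank ∂_2 = (6 − 3) − 3 = 0, and the invariant factors of ∂_2 are all 1, so H_1 ≅ 0.
  H_2: rank ker ∂_2 − rank ∂_3 = (4 − 3) − 0 = 1, and there is no ∂_3, so H_2 ≅ Z.

(K is a triangulation of the 2-sphere S^2.)

H_0 ≅ Z,  H_1 = 0,  H_2 ≅ Z.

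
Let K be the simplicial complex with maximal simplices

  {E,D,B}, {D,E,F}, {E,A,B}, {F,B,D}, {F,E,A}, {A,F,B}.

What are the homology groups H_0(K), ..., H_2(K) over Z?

H_0 ≅ Z,  H_1 = 0,  H_2 ≅ Z.

K has 5 vertices, 9 edges, 6 triangles.
rank ∂_0 = 0, rank ∂_1 = 4 ⇒ b_0 = 5 − 0 − 4 = 1; all invariant factors of ∂_1 are 1 so no torsion. So H_0 ≅ Z.
rank ∂_1 = 4, rank ∂_2 = 5 ⇒ b_1 = 9 − 4 − 5 = 0; all invariant factors of ∂_2 are 1 so no torsion. So H_1 ≅ 0.
rank ∂_2 = 5, rank ∂_3 = 0 ⇒ b_2 = 6 − 5 − 0 = 1. So H_2 ≅ Z.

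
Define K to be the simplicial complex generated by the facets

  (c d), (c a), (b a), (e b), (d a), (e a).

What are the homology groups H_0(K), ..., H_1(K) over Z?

H_0 ≅ Z,  H_1 ≅ Z^2.

K has 5 vertices, 6 edges.
rank ∂_0 = 0, rank ∂_1 = 4 ⇒ b_0 = 5 − 0 − 4 = 1; all invariant factors of ∂_1 are 1 so no torsion. So H_0 = Z.
rank ∂_1 = 4, rank ∂_2 = 0 ⇒ b_1 = 6 − 4 − 0 = 2. So H_1 = Z^2.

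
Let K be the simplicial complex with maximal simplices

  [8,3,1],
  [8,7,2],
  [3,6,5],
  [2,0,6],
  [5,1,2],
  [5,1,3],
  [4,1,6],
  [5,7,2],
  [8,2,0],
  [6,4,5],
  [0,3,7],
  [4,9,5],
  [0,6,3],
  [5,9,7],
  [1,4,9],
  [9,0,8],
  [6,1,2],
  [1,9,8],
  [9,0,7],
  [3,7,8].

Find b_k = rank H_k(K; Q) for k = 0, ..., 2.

b_0 = 1, b_1 = 1, b_2 = 0.

We work with the vertex ordering 0 < 1 < 2 < 3 < 4 < 5 < 6 < 7 < 8 < 9. The simplices of K, each written with vertices in increasing order, are:

  0-simplices (10): [0], [1], [2], [3], [4], [5], [6], [7], [8], [9]
  1-simplices (30): (30 of them)
  2-simplices (20): (20 of them)

so the chain groups are C_0 ≅ Z^10, C_1 ≅ Z^30, C_2 ≅ Z^20.

∂_1: C_1 → C_0 sends each edge [p,q] (with p < q) to q − p.
The resulting 10×30 matrix has rank 9, and its Smith normal form has invariant factors (1,1,1,1,1,1,1,1,1).

∂_2: C_2 → C_1 maps a triangle to the signed sum of its edges. For instance
  ∂[0,7,9] = [7,9] − [0,9] + [0,7],
  ∂[0,8,9] = [8,9] − [0,9] + [0,8].
As a 30×20 matrix over Z this has rank 20, with invariant factors (1,1,1,1,1,1,1,1,1,1,1,1,1,1,1,1,1,1,1,2).

Computing H_k = (kernel of ∂_k) / (image of ∂_{k+1}):

  H_0: rank C_0 − rank ∂_1 = 10 − 9 = 1, and the invariant factors of ∂_1 are all 1, so H_0 = Z.
  H_1: rank ker ∂_1 − rank ∂_2 = (30 − 9) − 20 = 1, and ∂_2 has invariant factor 2 > 1, so H_1 = Z ⊕ Z/2Z.
  H_2: rank ker ∂_2 − rank ∂_3 = (20 − 20) − 0 = 0, and there is no ∂_3, so H_2 = 0.

As a check, the Euler characteristic is 10 − 30 + 20 = 0, which agrees with 1 − 1 + 0 = 0.

Hence the Betti numbers are b_0 = 1, b_1 = 1, b_2 = 0.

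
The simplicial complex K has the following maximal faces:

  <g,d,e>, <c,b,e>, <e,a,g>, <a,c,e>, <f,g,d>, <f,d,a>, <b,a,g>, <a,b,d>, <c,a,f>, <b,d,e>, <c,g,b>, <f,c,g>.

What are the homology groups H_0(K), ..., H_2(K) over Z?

Fix the vertex order a < b < c < d < e < f < g and write every simplex with vertices in increasing order. Then dim K = 2 and the simplices of K are:

  0-simplices (7): a, b, c, d, e, f, g
  1-simplices (18): ab, ac, ad, ae, af, ag, bc, bd, be, bg, ce, cf, cg, de, df, dg, eg, fg
  2-simplices (12): abd, abg, ace, acf, adf, aeg, bce, bcg, bde, cfg, deg, dfg

giving chain groups C_0 ≅ Z^7, C_1 ≅ Z^18, C_2 ≅ Z^12.

The boundary map ∂_1: C_1 → C_0 is given by ∂[p,q] = [q] − [p]. For instance
  ∂be = e − b.
This gives a 7×18 integer matrix of rank 6; reducing to Smith normal form yields diagonal entries (1,1,1,1,1,1).

The boundary map ∂_2: C_2 → C_1 acts by ∂[p,q,r] = [q,r] − [p,r] + [p,q]. For instance
  ∂abd = bd − ad + ab,
  ∂acf = cf − af + ac.
The 18×12 boundary matrix has rank 12 and Smith normal form diag(1,1,1,1,1,1,1,1,1,1,1,2).

Reading off H_k = ker ∂_k / im ∂_{k+1}:

  H_0: rank C_0 − rank ∂_1 = 7 − 6 = 1, and the invariant factors of ∂_1 are all 1, so H_0 = Z.
  H_1: rank ker ∂_1 − rank ∂_2 = (18 − 6) − 12 = 0, and ∂_2 has invariant factor 2 > 1, so H_1 = Z_2.
  H_2: rank ker ∂_2 − rank ∂_3 = (12 − 12) − 0 = 0, and there is no ∂_3, so H_2 = 0.

As a check, the Euler characteristic is 7 − 18 + 12 = 1, which agrees with 1 − 0 + 0 = 1.
(K is a triangulation of the real projective plane RP^2.)

H_0 ≅ Z,  H_1 ≅ Z_2,  H_2 = 0.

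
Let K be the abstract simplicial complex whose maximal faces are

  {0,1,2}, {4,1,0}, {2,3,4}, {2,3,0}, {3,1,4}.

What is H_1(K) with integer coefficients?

Fix the vertex order 0 < 1 < 2 < 3 < 4 and write every simplex with vertices in increasing order. Then dim K = 2 and the simplices of K are:

  0-simplices (5): [0], [1], [2], [3], [4]
  1-simplices (10): [0,1], [0,2], [0,3], [0,4], [1,2], [1,3], [1,4], [2,3], [2,4], [3,4]
  2-simplices (5): [0,1,2], [0,1,4], [0,2,3], [1,3,4], [2,3,4]

giving chain groups C_0 ≅ Z^5, C_1 ≅ Z^10, C_2 ≅ Z^5.

Boundary ∂_1: C_1 → C_0 is given by ∂[p,q] = [q] − [p].
This gives a 5×10 integer matrix of rank 4; reducing to Smith normal form yields diagonal entries (1,1,1,1).

∂_2: C_2 → C_1 sends each 2-simplex [p,q,r] to [q,r] − [p,r] + [p,q]. For instance
  ∂[0,1,4] = [1,4] − [0,4] + [0,1],
  ∂[0,1,2] = [1,2] − [0,2] + [0,1].
As a 10×5 matrix over Z this has rank 5, with invariant factors (1,1,1,1,1).

Computing H_k = (kernel of ∂_k) / (image of ∂_{k+1}):

  H_1: rank ker ∂_1 − rank ∂_2 = (10 − 4) − 5 = 1, and the invariant factors of ∂_2 are all 1, so H_1 = Z.

H_1 = Z.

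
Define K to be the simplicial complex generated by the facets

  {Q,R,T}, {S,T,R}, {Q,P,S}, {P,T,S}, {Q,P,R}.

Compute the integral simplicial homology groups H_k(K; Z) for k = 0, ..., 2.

H_0 = Z,  H_1 = Z,  H_2 = 0.

We work with the vertex ordering P < Q < R < S < T. The simplices of K, each written with vertices in increasing order, are:

  0-simplices (5): P, Q, R, S, T
  1-simplices (10): PQ, PR, PS, PT, QR, QS, QT, RS, RT, ST
  2-simplices (5): PQR, PQS, PST, QRT, RST

giving chain groups C_0 ≅ Z^5, C_1 ≅ Z^10, C_2 ≅ Z^5.

The boundary map ∂_1: C_1 → C_0 sends each edge [p,q] (with p < q) to q − p.
This gives a 5×10 integer matrix of rank 4; reducing to Smith normal form yields diagonal entries (1,1,1,1).

Boundary ∂_2: C_2 → C_1 sends each 2-simplex [p,q,r] to [q,r] − [p,r] + [p,q]. For instance
  ∂RST = ST − RT + RS,
  ∂PST = ST − PT + PS.
As a 10×5 matrix over Z this has rank 5, with invariant factors (1,1,1,1,1).

Computing H_k = (kernel of ∂_k) / (image of ∂_{k+1}):

  H_0: rank C_0 − rank ∂_1 = 5 − 4 = 1, and the invariant factors of ∂_1 are all 1, so H_0 ≅ Z.
  H_1: rank ker ∂_1 − rank ∂_2 = (10 − 4) − 5 = 1, and the invariant factors of ∂_2 are all 1, so H_1 ≅ Z.
  H_2: rank ker ∂_2 − rank ∂_3 = (5 − 5) − 0 = 0, and there is no ∂_3, so H_2 ≅ 0.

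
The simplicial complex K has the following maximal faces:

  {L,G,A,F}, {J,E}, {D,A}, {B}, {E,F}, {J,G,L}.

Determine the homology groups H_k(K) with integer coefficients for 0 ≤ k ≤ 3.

K has 8 vertices, 11 edges, 5 triangles, 1 3-simplex.
rank ∂_0 = 0, rank ∂_1 = 6 ⇒ b_0 = 8 − 0 − 6 = 2; all invariant factors of ∂_1 are 1 so no torsion. So H_0 = Z^2.
rank ∂_1 = 6, rank ∂_2 = 4 ⇒ b_1 = 11 − 6 − 4 = 1; all invariant factors of ∂_2 are 1 so no torsion. So H_1 = Z.
rank ∂_2 = 4, rank ∂_3 = 1 ⇒ b_2 = 5 − 4 − 1 = 0; all invariant factors of ∂_3 are 1 so no torsion. So H_2 = 0.
rank ∂_3 = 1, rank ∂_4 = 0 ⇒ b_3 = 1 − 1 − 0 = 0. So H_3 = 0.

H_0 = Z^2,  H_1 = Z,  H_2 = 0,  H_3 = 0.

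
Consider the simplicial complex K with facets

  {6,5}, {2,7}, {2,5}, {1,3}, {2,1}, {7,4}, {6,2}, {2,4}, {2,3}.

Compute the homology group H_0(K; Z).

Order the vertices as 1 < 2 < 3 < 4 < 5 < 6 < 7. Listing each simplex with vertices in this order, K has dimension 1 with simplices:

  0-simplices (7): [1], [2], [3], [4], [5], [6], [7]
  1-simplices (9): [1,2], [1,3], [2,3], [2,4], [2,5], [2,6], [2,7], [4,7], [5,6]

giving chain groups C_0 ≅ Z^7, C_1 ≅ Z^9.

Boundary ∂_1: C_1 → C_0 is given by ∂[p,q] = [q] − [p]. For instance
  ∂[2,4] = [4] − [2].
As a 7×9 matrix over Z this has rank 6, with invariant factors (1,1,1,1,1,1).

From H_k ≅ ker(∂_k) / im(∂_{k+1}) we obtain:

  H_0: rank C_0 − rank ∂_1 = 7 − 6 = 1, and the invariant factors of ∂_1 are all 1, so H_0 ≅ Z.

H_0 = Z.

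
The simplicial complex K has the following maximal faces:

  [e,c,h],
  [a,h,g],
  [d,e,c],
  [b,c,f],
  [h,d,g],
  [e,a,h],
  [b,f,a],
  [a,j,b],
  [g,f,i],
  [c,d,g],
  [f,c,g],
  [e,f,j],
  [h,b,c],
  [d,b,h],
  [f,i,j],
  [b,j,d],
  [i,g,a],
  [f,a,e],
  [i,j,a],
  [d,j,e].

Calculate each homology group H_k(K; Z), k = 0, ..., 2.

H_0 ≅ Z,  H_1 ≅ Z ⊕ Z/2,  H_2 = 0.

Fix the vertex order a < b < c < d < e < f < g < h < i < j and write every simplex with vertices in increasing order. Then dim K = 2 and the simplices of K are:

  0-simplices (10): a, b, c, d, e, f, g, h, i, j
  1-simplices (30): ab, ae, af, ag, ah, ai, aj, bc, bd, bf, bh, bj, cd, ce, cf, cg, ch, de, dg, dh, dj, ef, eh, ej, fg, fi, fj, gh, gi, ij
  2-simplices (20): abf, abj, aef, aeh, agh, agi, aij, bcf, bch, bdh, bdj, cde, cdg, ceh, cfg, dej, dgh, efj, fgi, fij

Hence C_0 ≅ Z^10, C_1 ≅ Z^30, C_2 ≅ Z^20.

Boundary ∂_1: C_1 → C_0 maps an edge to its endpoints' difference, ∂[p,q] = q − p.
As a 10×30 matrix over Z this has rank 9, with invariant factors (1,1,1,1,1,1,1,1,1).

∂_2: C_2 → C_1 maps a triangle to the signed sum of its edges. For instance
  ∂aeh = eh − ah + ae,
  ∂bcf = cf − bf + bc.
This gives a 30×20 integer matrix of rank 20; reducing to Smith normal form yields diagonal entries (1,1,1,1,1,1,1,1,1,1,1,1,1,1,1,1,1,1,1,2).

Computing H_k = (kernel of ∂_k) / (image of ∂_{k+1}):

  H_0: rank C_0 − rank ∂_1 = 10 − 9 = 1, and the invariant factors of ∂_1 are all 1, so H_0 ≅ Z.
  H_1: rank ker ∂_1 − rank ∂_2 = (30 − 9) − 20 = 1, and ∂_2 has invariant factor 2 > 1, so H_1 ≅ Z ⊕ Z/2.
  H_2: rank ker ∂_2 − rank ∂_3 = (20 − 20) − 0 = 0, and there is no ∂_3, so H_2 ≅ 0.

As a check, the Euler characteristic is 10 − 30 + 20 = 0, which agrees with 1 − 1 + 0 = 0.
(K is a triangulation of the Klein bottle.)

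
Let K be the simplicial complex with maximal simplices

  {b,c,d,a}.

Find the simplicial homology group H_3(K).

Take the total order a < b < c < d on the vertex set. Then K (dimension 3) consists of the simplices:

  0-simplices (4): a, b, c, d
  1-simplices (6): ab, ac, ad, bc, bd, cd
  2-simplices (4): abc, abd, acd, bcd
  3-simplices (1): abcd

Hence C_0 ≅ Z^4, C_1 ≅ Z^6, C_2 ≅ Z^4, C_3 ≅ Z^1.

Boundary ∂_1: C_1 → C_0 sends each edge [p,q] (with p < q) to q − p. For instance
  ∂ad = d − a.
The 4×6 boundary matrix has rank 3 and Smith normal form diag(1,1,1).

The boundary map ∂_2: C_2 → C_1 maps a triangle to the signed sum of its edges. For instance
  ∂bcd = cd − bd + bc,
  ∂abc = bc − ac + ab.
The resulting 6×4 matrix has rank 3, and its Smith normal form has invariant factors (1,1,1).

∂_3: C_3 → C_2 sends each 3-simplex σ to the alternating sum Σ_i (−1)^i (σ with its i-th vertex removed). For instance
  ∂abcd = bcd − acd + abd − abc.
The resulting 4×1 matrix has rank 1, and its Smith normal form has invariant factors (1).

Computing H_k = (kernel of ∂_k) / (image of ∂_{k+1}):

  H_3: rank ker ∂_3 − rank ∂_4 = (1 − 1) − 0 = 0, and there is no ∂_4, so H_3 ≅ 0.

H_3 = 0.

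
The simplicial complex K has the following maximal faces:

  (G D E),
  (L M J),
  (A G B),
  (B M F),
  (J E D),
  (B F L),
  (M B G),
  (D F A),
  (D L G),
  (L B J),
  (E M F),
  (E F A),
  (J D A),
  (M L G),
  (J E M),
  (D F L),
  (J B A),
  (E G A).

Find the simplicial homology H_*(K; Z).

H_0 = Z,  H_1 = Z ⊕ Z/2,  H_2 = 0.

Order the vertices as A < B < D < E < F < G < J < L < M. Listing each simplex with vertices in this order, K has dimension 2 with simplices:

  0-simplices (9): A, B, D, E, F, G, J, L, M
  1-simplices (27): AB, AD, AE, AF, AG, AJ, BF, BG, BJ, BL, BM, DE, DF, DG, DJ, DL, EF, EG, EJ, EM, FL, FM, GL, GM, JL, JM, LM
  2-simplices (18): ABG, ABJ, ADF, ADJ, AEF, AEG, BFL, BFM, BGM, BJL, DEG, DEJ, DFL, DGL, EFM, EJM, GLM, JLM

giving chain groups C_0 ≅ Z^9, C_1 ≅ Z^27, C_2 ≅ Z^18.

The boundary map ∂_1: C_1 → C_0 maps an edge to its endpoints' difference, ∂[p,q] = q − p. For instance
  ∂EG = G − E.
The resulting 9×27 matrix has rank 8, and its Smith normal form has invariant factors (1,1,1,1,1,1,1,1).

∂_2: C_2 → C_1 sends each 2-simplex [p,q,r] to [q,r] − [p,r] + [p,q]. For instance
  ∂ABG = BG − AG + AB,
  ∂EFM = FM − EM + EF.
This gives a 27×18 integer matrix of rank 18; reducing to Smith normal form yields diagonal entries (1,1,1,1,1,1,1,1,1,1,1,1,1,1,1,1,1,2).

Reading off H_k = ker ∂_k / im ∂_{k+1}:

  H_0: rank C_0 − rank ∂_1 = 9 − 8 = 1, and the invariant factors of ∂_1 are all 1, so H_0 ≅ Z.
  H_1: rank ker ∂_1 − rank ∂_2 = (27 − 8) − 18 = 1, and ∂_2 has invariant factor 2 > 1, so H_1 ≅ Z ⊕ Z/2.
  H_2: rank ker ∂_2 − rank ∂_3 = (18 − 18) − 0 = 0, and there is no ∂_3, so H_2 ≅ 0.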